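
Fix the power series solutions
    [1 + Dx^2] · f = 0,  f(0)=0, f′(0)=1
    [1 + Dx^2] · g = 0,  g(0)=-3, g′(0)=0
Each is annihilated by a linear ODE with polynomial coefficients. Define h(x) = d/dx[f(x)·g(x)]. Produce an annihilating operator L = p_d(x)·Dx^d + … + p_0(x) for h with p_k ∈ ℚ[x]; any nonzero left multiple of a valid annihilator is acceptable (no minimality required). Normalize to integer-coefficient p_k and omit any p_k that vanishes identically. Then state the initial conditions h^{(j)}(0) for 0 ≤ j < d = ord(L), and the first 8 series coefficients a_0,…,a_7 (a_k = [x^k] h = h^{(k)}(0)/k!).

L = 4 + Dx^2  (order 2).
h: a_k = -3, 0, 6, 0, -2, 0, 4/15, 0, …
ICs: h(0) = -3, h′(0) = 0.

f: a_k = 0, 1, 0, -1/6, 0, 1/120, 0, -1/5040, …
g: a_k = -3, 0, 3/2, 0, -1/8, 0, 1/240, 0, …
L₀ := L_f ⊗_s L_g (sym. prod.), ord ≤ 4.
h=h₀': d/dx-closure on L₀ ⇒ L.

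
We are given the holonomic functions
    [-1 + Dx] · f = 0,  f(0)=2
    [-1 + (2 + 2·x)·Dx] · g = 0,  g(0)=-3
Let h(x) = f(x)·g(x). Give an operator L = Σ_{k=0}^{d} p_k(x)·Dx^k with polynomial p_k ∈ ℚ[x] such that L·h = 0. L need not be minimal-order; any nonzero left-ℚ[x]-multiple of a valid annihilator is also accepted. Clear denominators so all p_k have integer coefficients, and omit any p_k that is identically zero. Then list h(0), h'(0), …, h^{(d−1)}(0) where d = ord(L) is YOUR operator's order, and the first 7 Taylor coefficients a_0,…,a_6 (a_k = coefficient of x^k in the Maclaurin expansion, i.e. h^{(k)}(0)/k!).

L = (-3 - 2·x) + (2 + 2·x)·Dx  (order 1).
h: a_k = -6, -9, -21/4, -17/8, -33/64, -107/640, 89/7680, …
ICs: h(0) = -6.

f: a_k = 2, 2, 1, 1/3, 1/12, 1/60, 1/360, …
g: a_k = -3, -3/2, 3/8, -3/16, 15/128, -21/256, 63/1024, …
Sym-product of L_f,L_g gives L₀ (≤ ord 1).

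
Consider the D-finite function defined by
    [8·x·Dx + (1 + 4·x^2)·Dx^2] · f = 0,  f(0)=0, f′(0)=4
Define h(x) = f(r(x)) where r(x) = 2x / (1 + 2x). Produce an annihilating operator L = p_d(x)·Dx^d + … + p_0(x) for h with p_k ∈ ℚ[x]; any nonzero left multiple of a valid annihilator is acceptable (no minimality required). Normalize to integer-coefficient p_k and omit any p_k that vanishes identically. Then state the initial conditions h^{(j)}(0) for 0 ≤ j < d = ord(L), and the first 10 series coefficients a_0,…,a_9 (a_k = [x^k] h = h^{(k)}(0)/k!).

L = (4 + 40·x)·Dx + (1 + 4·x + 20·x^2)·Dx^2  (order 2).
h: a_k = 0, 8, -16, -32/3, 192, -2432/5, -2816/3, 71168/7, -21504, -735232/9, …
ICs: h(0) = 0, h′(0) = 8.

f: a_k = 0, 4, 0, -16/3, 0, 64/5, 0, -256/7, 0, 1024/9, …
Substitute x→r, Dx→(1/r')Dx; clear ⇒ L₀.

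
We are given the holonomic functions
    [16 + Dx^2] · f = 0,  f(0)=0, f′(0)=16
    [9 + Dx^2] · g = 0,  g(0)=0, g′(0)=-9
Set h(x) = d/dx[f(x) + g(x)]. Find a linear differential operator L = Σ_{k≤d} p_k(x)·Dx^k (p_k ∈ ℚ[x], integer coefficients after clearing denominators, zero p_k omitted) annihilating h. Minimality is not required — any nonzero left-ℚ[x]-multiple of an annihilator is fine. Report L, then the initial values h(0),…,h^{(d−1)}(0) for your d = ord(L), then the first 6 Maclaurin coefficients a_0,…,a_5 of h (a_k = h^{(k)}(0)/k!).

f: a_k = 0, 16, 0, -128/3, 0, 512/15, …
g: a_k = 0, -9, 0, 27/2, 0, -243/40, …
Weyl lclm of L_f,L_g ⇒ L₀ (ord ≤ 4).
h=h₀': d/dx-closure on L₀ ⇒ L.
L = 144 + 25·Dx^2 + Dx^4  (order 4).
h: a_k = 7, 0, -175/2, 0, 3367/24, 0, …
ICs: h(0) = 7, h′(0) = 0, h′′(0) = -175, h′′′(0) = 0.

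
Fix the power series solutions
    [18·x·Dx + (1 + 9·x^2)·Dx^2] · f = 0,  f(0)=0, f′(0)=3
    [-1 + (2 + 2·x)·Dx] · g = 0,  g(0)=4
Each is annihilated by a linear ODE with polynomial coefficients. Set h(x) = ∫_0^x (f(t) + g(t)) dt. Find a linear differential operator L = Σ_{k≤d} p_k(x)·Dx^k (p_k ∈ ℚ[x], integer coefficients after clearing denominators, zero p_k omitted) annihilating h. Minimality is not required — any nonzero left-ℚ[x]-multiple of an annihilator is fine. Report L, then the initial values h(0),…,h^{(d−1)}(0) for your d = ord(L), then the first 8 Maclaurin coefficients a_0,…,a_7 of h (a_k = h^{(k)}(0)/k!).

f: a_k = 0, 3, 0, -9, 0, 243/5, 0, -2187/7, …
g: a_k = 4, 2, -1/2, 1/4, -5/32, 7/64, -21/256, 33/512, …
L₀ := lclm(L_f,L_g); ord L₀ ≤ 2+1.
h=∫₀ˣh₀: take L = L₀·Dx.
L = (-36 - 90·x + 972·x^2 + 486·x^3)·Dx^2 + (-75 - 144·x + 1818·x^2 + 3888·x^3 + 1701·x^4)·Dx^3 + (-2 + 70·x + 108·x^2 + 684·x^3 + 1134·x^4 + 486·x^5)·Dx^4  (order 4).
h: a_k = 0, 4, 5/2, -1/6, -35/16, -1/32, 15587/1920, -3/256, …
ICs: h(0) = 0, h′(0) = 4, h′′(0) = 5, h′′′(0) = -1.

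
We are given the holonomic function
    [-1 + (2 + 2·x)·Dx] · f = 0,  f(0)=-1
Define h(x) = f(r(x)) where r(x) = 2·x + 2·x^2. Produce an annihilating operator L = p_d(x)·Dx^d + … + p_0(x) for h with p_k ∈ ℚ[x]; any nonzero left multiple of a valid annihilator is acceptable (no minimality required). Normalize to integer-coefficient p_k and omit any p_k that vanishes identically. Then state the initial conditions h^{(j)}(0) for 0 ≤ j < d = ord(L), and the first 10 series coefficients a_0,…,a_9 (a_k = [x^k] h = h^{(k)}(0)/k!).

f: a_k = -1, -1/2, 1/8, -1/16, 5/128, -7/256, 21/1024, -33/2048, 429/32768, -715/65536, …
Change of var in L_f (x↦r) gives L₀.
L = (-1 - 2·x) + (1 + 2·x + 2·x^2)·Dx  (order 1).
h: a_k = -1, -1, -1/2, 1/2, -3/8, 1/8, 3/16, -7/16, 61/128, -27/128, …
ICs: h(0) = -1.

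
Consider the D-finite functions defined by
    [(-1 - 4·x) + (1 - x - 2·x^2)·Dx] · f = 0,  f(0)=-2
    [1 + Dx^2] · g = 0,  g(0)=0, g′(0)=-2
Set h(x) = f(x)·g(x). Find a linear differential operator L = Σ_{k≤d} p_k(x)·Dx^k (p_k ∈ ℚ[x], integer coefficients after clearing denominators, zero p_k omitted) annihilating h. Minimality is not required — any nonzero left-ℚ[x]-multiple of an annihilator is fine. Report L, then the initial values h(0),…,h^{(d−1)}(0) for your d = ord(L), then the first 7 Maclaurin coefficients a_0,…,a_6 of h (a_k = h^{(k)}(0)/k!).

L = (3 + x + 2·x^2) + (2 + 8·x)·Dx + (-1 + x + 2·x^2)·Dx^2  (order 2).
h: a_k = 0, 4, 4, 34/3, 58/3, 1261/30, 807/10, …
ICs: h(0) = 0, h′(0) = 4.

f: a_k = -2, -2, -6, -10, -22, -42, -86, …
g: a_k = 0, -2, 0, 1/3, 0, -1/60, 0, …
Product ⇒ symmetric product L₀, ord ≤ 2.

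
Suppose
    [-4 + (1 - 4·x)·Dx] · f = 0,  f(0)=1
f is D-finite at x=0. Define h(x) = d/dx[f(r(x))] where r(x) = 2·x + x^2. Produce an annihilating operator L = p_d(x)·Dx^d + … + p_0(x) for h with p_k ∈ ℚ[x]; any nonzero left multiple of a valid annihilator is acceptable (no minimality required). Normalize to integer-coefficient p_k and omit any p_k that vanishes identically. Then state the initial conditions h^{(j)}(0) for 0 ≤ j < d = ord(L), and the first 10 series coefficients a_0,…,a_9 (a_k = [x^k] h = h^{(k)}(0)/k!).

L = (17 + 24·x + 12·x^2) + (-1 + 7·x + 12·x^2 + 4·x^3)·Dx  (order 1).
h: a_k = 8, 136, 1728, 19520, 206720, 2101632, 20772864, 201132032, 1917020160, 18045839360, …
ICs: h(0) = 8.

f: a_k = 1, 4, 16, 64, 256, 1024, 4096, 16384, 65536, 262144, …
L₀ from L_f via x↦r, Dx↦r'^{-1}Dx.
h=h₀': d/dx-closure on L₀ ⇒ L.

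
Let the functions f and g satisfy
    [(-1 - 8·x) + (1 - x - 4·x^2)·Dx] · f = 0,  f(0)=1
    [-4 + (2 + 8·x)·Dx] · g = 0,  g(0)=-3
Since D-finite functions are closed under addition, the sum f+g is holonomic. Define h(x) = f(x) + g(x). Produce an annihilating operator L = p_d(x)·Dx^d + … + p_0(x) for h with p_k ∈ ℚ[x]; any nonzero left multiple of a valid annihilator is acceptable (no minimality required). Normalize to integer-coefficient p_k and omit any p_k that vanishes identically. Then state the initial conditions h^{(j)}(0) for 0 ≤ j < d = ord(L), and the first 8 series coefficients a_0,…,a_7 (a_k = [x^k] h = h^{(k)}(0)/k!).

f: a_k = 1, 1, 5, 9, 29, 65, 181, 441, …
g: a_k = -3, -6, 6, -12, 30, -84, 252, -792, …
L₀ := lclm(L_f,L_g); ord L₀ ≤ 1+1.
L = (-24 - 156·x - 336·x^2 - 640·x^3) + (14 + 96·x + 420·x^2 + 1184·x^3 + 1600·x^4)·Dx + (1 - 11·x - 90·x^2 - 24·x^3 + 544·x^4 + 640·x^5)·Dx^2  (order 2).
h: a_k = -2, -5, 11, -3, 59, -19, 433, -351, …
ICs: h(0) = -2, h′(0) = -5.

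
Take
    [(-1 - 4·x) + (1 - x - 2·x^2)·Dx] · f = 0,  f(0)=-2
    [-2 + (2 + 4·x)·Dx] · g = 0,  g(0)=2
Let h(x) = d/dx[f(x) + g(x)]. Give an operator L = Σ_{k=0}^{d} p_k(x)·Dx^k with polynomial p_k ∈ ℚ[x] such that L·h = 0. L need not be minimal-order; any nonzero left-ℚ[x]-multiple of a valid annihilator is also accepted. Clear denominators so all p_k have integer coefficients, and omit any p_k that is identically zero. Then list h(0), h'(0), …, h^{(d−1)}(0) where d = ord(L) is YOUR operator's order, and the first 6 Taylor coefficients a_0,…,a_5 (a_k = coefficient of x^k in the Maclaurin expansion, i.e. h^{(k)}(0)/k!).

f: a_k = -2, -2, -6, -10, -22, -42, …
g: a_k = 2, 2, -1, 1, -5/4, 7/4, …
L₀ := lclm(L_f,L_g); ord L₀ ≤ 1+1.
h=h₀': d/dx-closure on L₀ ⇒ L.
L = (-48 - 222·x - 432·x^2 - 336·x^3 - 240·x^4) + (-27 - 258·x - 873·x^2 - 1368·x^3 - 1284·x^4 - 720·x^5)·Dx + (7 + 34·x + 41·x^2 - 54·x^3 - 236·x^4 - 328·x^5 - 160·x^6)·Dx^2  (order 2).
h: a_k = 0, -14, -27, -93, -805/4, -2127/4, …
ICs: h(0) = 0, h′(0) = -14.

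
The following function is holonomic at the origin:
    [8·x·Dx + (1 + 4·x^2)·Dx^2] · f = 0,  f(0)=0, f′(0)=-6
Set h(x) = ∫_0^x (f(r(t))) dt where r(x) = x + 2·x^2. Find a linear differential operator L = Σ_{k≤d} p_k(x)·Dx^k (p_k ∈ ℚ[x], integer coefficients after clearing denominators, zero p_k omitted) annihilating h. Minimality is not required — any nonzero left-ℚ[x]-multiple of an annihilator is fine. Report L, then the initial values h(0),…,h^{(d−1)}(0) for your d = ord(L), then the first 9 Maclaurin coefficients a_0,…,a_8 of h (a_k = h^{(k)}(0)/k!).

f: a_k = 0, -6, 0, 8, 0, -96/5, 0, 384/7, 0, …
Substitute x→r, Dx→(1/r')Dx; clear ⇒ L₀.
h=∫h₀ ⇒ L = L₀·Dx.
L = (-4 + 8·x + 64·x^2 + 192·x^3 + 192·x^4)·Dx^2 + (1 + 4·x + 4·x^2 + 32·x^3 + 80·x^4 + 64·x^5)·Dx^3  (order 3).
h: a_k = 0, 0, -3, -4, 2, 48/5, 64/5, -128/7, -624/7, …
ICs: h(0) = 0, h′(0) = 0, h′′(0) = -6.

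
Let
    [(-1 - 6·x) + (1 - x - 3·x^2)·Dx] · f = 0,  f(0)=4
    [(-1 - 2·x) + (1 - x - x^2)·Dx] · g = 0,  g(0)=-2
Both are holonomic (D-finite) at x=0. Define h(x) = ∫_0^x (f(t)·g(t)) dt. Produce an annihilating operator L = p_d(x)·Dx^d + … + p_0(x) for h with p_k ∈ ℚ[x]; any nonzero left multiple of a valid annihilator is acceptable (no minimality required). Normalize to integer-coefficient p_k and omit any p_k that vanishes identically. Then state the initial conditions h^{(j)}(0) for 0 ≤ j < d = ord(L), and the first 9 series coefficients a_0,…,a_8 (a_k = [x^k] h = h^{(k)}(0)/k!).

f: a_k = 4, 4, 16, 28, 76, 160, 388, 868, 2032, …
g: a_k = -2, -2, -4, -6, -10, -16, -26, -42, -68, …
Product ⇒ symmetric product L₀, ord ≤ 1.
h=∫₀ˣh₀: take L = L₀·Dx.
L = (-2 - 6·x + 12·x^2 + 12·x^3)·Dx + (1 - 2·x - 3·x^2 + 4·x^3 + 3·x^4)·Dx^2  (order 2).
h: a_k = 0, -8, -8, -56/3, -32, -336/5, -392/3, -1896/7, -552, …
ICs: h(0) = 0, h′(0) = -8.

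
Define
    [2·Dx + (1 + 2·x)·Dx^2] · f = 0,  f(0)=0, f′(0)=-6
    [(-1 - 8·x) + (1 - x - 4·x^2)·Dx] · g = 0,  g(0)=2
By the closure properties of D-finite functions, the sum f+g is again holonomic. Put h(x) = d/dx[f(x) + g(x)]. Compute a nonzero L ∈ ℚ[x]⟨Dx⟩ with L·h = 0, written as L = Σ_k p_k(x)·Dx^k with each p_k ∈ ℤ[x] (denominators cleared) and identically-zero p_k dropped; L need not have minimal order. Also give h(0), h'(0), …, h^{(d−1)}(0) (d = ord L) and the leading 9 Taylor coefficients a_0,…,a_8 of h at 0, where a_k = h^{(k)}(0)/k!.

f: a_k = 0, -6, 6, -8, 12, -96/5, 32, -384/7, 96, …
g: a_k = 2, 2, 10, 18, 58, 130, 362, 882, 2330, …
f+g: L₀ = lclm(L_f,L_g), ord ≤ 2+1.
h=h₀': d/dx-closure on L₀ ⇒ L.
L = (-94 - 644·x - 1664·x^2 - 1920·x^3 - 1536·x^4) + (-23 - 324·x - 1448·x^2 - 3072·x^3 - 3904·x^4 - 2560·x^5)·Dx + (6 + 35·x + 53·x^2 - 98·x^3 - 528·x^4 - 864·x^5 - 512·x^6)·Dx^2  (order 2).
h: a_k = -4, 32, 30, 280, 554, 2364, 5790, 19408, 51186, …
ICs: h(0) = -4, h′(0) = 32.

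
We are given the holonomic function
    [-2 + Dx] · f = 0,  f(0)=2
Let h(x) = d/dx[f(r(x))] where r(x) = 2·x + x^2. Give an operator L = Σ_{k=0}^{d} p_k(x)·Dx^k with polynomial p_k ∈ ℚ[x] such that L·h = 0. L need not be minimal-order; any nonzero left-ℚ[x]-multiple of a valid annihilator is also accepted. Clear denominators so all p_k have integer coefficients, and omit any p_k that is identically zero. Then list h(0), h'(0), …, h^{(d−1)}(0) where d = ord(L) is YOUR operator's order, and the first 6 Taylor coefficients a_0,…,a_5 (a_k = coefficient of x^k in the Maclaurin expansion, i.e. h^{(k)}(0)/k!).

f: a_k = 2, 4, 4, 8/3, 4/3, 8/15, …
Substitute x→r, Dx→(1/r')Dx; clear ⇒ L₀.
h=h₀': d/dx-closure on L₀ ⇒ L.
L = (5 + 8·x + 4·x^2) + (-1 - x)·Dx  (order 1).
h: a_k = 8, 40, 112, 688/3, 1136/3, 7984/15, …
ICs: h(0) = 8.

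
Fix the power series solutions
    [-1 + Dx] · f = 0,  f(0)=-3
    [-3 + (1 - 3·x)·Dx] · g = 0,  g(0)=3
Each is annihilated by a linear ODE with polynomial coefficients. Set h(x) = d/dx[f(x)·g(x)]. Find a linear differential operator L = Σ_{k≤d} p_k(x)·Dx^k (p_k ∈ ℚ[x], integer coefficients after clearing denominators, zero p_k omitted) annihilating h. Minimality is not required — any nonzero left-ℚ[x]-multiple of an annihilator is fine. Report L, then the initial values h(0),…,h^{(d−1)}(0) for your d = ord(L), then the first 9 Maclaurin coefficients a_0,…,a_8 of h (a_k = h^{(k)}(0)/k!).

L = (25 - 24·x + 9·x^2) + (-4 + 15·x - 9·x^2)·Dx  (order 1).
h: a_k = -36, -225, -1017, -8139/2, -15261, -2197587/40, -1538311/8, -369194641/560, -2492063827/1120, …
ICs: h(0) = -36.

f: a_k = -3, -3, -3/2, -1/2, -1/8, -1/40, -1/240, -1/1680, -1/13440, …
g: a_k = 3, 9, 27, 81, 243, 729, 2187, 6561, 19683, …
L₀ := L_f ⊗_s L_g (sym. prod.), ord ≤ 1.
Differentiate: ansatz ord ≤ ord L₀ ⇒ L.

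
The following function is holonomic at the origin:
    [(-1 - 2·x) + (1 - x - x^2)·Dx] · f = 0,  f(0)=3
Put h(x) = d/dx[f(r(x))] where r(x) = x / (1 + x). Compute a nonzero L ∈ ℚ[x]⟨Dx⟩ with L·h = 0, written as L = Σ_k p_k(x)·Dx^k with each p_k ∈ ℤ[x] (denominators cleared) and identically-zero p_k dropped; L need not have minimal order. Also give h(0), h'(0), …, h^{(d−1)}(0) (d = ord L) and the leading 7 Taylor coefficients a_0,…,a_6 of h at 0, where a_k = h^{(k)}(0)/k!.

f: a_k = 3, 3, 6, 9, 15, 24, 39, …
f∘r: x↦r, Dx↦Dx/r' in L_f ⇒ L₀.
h=h₀': d/dx-closure on L₀ ⇒ L.
L = (2 + 6·x + 12·x^2 + 6·x^3) + (-1 - 5·x - 6·x^2 + x^3 + 3·x^4)·Dx  (order 1).
h: a_k = 3, 6, 0, 12, -15, 36, -63, …
ICs: h(0) = 3.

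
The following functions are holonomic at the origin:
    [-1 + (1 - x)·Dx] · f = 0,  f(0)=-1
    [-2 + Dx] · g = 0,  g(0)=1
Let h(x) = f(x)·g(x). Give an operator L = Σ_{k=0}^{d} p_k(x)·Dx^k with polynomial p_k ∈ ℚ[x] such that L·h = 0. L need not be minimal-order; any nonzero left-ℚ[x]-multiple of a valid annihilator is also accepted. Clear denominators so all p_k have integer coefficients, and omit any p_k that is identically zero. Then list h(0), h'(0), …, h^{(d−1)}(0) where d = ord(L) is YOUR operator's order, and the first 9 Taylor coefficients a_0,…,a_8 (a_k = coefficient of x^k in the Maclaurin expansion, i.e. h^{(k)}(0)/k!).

f: a_k = -1, -1, -1, -1, -1, -1, -1, -1, -1, …
g: a_k = 1, 2, 2, 4/3, 2/3, 4/15, 4/45, 8/315, 2/315, …
Sym-product of L_f,L_g gives L₀ (≤ ord 1).
L = (3 - 2·x) + (-1 + x)·Dx  (order 1).
h: a_k = -1, -3, -5, -19/3, -7, -109/15, -331/45, -155/21, -2327/315, …
ICs: h(0) = -1.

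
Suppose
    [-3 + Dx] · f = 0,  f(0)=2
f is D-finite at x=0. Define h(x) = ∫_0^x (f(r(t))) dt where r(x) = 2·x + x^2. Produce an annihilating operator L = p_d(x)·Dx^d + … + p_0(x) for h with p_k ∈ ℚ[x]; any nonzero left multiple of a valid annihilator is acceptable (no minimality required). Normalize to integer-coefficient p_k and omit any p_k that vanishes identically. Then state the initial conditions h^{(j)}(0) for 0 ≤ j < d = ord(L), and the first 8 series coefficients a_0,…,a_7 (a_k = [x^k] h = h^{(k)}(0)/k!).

f: a_k = 2, 6, 9, 9, 27/4, 81/20, 81/40, 243/280, …
Substitute x→r, Dx→(1/r')Dx; clear ⇒ L₀.
Integrate: L := L₀·Dx.
L = (-6 - 6·x)·Dx + Dx^2  (order 2).
h: a_k = 0, 2, 6, 14, 27, 45, 333/5, 3123/35, …
ICs: h(0) = 0, h′(0) = 2.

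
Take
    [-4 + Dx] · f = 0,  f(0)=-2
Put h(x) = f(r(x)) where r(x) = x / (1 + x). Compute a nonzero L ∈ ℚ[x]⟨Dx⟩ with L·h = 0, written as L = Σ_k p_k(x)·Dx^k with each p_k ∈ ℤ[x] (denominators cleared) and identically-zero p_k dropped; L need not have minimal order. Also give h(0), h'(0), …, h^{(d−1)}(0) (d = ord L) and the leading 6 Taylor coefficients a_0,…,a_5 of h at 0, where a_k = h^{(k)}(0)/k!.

f: a_k = -2, -8, -16, -64/3, -64/3, -256/15, …
Change of var in L_f (x↦r) gives L₀.
L = -4 + (1 + 2·x + x^2)·Dx  (order 1).
h: a_k = -2, -8, -8, 8/3, 8/3, -56/15, …
ICs: h(0) = -2.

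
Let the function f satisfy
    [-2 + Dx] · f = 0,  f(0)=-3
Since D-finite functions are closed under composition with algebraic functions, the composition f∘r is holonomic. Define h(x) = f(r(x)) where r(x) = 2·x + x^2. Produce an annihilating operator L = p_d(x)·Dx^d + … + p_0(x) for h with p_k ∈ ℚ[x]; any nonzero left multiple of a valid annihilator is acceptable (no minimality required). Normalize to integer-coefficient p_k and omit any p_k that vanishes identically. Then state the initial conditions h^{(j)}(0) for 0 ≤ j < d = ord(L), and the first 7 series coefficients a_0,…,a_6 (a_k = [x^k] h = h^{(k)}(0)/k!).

L = (-4 - 4·x) + Dx  (order 1).
h: a_k = -3, -12, -30, -56, -86, -568/5, -1996/15, …
ICs: h(0) = -3.

f: a_k = -3, -6, -6, -4, -2, -4/5, -4/15, …
h₀=f(r): pull back L_f along r ⇒ L₀.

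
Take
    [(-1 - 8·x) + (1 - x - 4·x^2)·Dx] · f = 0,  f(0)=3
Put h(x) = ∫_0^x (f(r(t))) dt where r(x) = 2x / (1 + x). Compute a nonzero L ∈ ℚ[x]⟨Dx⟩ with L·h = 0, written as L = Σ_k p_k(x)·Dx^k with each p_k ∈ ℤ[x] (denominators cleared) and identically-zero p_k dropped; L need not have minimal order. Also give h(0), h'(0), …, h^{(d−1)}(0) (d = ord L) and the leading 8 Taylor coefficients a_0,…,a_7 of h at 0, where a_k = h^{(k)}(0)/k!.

L = (2 + 34·x)·Dx + (-1 - x + 17·x^2 + 17·x^3)·Dx^2  (order 2).
h: a_k = 0, 3, 3, 18, 51/2, 918/5, 289, 15606/7, …
ICs: h(0) = 0, h′(0) = 3.

f: a_k = 3, 3, 15, 27, 87, 195, 543, 1323, …
Change of var in L_f (x↦r) gives L₀.
∫: right-multiply L₀ by Dx.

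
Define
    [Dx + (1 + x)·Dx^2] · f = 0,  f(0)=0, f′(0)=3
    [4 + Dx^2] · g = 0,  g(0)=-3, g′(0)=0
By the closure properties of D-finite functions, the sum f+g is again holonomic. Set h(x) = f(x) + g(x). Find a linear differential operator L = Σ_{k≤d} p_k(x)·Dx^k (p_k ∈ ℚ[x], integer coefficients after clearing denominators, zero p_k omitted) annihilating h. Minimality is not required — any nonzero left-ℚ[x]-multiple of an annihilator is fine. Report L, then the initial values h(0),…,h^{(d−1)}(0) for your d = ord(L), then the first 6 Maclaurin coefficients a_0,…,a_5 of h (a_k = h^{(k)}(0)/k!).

f: a_k = 0, 3, -3/2, 1, -3/4, 3/5, …
g: a_k = -3, 0, 6, 0, -2, 0, …
f+g: L₀ = lclm(L_f,L_g), ord ≤ 2+2.
L = (20 + 16·x + 8·x^2)·Dx + (12 + 28·x + 24·x^2 + 8·x^3)·Dx^2 + (5 + 4·x + 2·x^2)·Dx^3 + (3 + 7·x + 6·x^2 + 2·x^3)·Dx^4  (order 4).
h: a_k = -3, 3, 9/2, 1, -11/4, 3/5, …
ICs: h(0) = -3, h′(0) = 3, h′′(0) = 9, h′′′(0) = 6.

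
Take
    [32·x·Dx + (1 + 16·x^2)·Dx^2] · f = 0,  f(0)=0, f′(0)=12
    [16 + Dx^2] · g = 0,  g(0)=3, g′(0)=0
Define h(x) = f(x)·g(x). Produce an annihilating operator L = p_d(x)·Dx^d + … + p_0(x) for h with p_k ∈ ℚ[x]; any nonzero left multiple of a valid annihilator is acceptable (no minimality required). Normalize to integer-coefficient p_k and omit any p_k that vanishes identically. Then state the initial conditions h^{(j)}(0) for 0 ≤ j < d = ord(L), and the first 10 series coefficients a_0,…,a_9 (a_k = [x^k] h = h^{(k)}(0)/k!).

f: a_k = 0, 12, 0, -64, 0, 3072/5, 0, -49152/7, 0, 262144/3, …
g: a_k = 3, 0, -24, 0, 32, 0, -256/15, 0, 512/105, 0, …
h₀=f·g: eliminate ⇒ L₀, order ≤ 2·2.
L = (1280 + 53248·x^2 + 360448·x^4 + 2097152·x^6 + 8388608·x^8) + (1536·x + 40960·x^3 + 393216·x^5 + 2097152·x^7)·Dx + (96 + 4096·x^2 + 36864·x^4 + 262144·x^6 + 1048576·x^8)·Dx^2 + (96·x + 2560·x^3 + 24576·x^5 + 131072·x^7)·Dx^3 + (1 + 48·x^2 + 896·x^4 + 8192·x^6 + 32768·x^8)·Dx^4  (order 4).
h: a_k = 0, 36, 0, -480, 0, 18816/5, 0, -1332224/35, 0, 47405056/105, …
ICs: h(0) = 0, h′(0) = 36, h′′(0) = 0, h′′′(0) = -2880.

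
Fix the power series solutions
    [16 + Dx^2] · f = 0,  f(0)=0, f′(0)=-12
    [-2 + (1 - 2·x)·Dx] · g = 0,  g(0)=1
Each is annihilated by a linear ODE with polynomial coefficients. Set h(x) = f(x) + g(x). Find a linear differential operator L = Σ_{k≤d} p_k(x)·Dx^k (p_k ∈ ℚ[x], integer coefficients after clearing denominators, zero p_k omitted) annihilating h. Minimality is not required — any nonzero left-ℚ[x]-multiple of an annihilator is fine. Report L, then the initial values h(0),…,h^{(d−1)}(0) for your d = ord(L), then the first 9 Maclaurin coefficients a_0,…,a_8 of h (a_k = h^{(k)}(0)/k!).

f: a_k = 0, -12, 0, 32, 0, -128/5, 0, 1024/105, 0, …
g: a_k = 1, 2, 4, 8, 16, 32, 64, 128, 256, …
Weyl lclm of L_f,L_g ⇒ L₀ (ord ≤ 3).
L = (-160 + 256·x - 256·x^2) + (48 - 224·x + 384·x^2 - 256·x^3)·Dx + (-10 + 16·x - 16·x^2)·Dx^2 + (3 - 14·x + 24·x^2 - 16·x^3)·Dx^3  (order 3).
h: a_k = 1, -10, 4, 40, 16, 32/5, 64, 14464/105, 256, …
ICs: h(0) = 1, h′(0) = -10, h′′(0) = 8.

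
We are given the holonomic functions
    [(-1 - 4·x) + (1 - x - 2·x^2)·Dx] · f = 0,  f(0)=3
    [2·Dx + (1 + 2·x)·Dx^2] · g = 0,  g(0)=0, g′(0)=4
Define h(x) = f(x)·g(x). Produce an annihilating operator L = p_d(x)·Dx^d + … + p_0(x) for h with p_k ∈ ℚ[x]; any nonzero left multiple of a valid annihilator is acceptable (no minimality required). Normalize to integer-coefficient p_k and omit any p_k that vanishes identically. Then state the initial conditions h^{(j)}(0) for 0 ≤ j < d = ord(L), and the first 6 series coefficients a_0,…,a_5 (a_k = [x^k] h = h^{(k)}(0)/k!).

f: a_k = 3, 3, 9, 15, 33, 63, …
g: a_k = 0, 4, -4, 16/3, -8, 64/5, …
L₀ := L_f ⊗_s L_g (sym. prod.), ord ≤ 2.
L = (6 + 16·x) + (14·x + 20·x^2)·Dx + (-1 - x + 4·x^2 + 4·x^3)·Dx^2  (order 2).
h: a_k = 0, 12, 0, 40, 16, 672/5, …
ICs: h(0) = 0, h′(0) = 12.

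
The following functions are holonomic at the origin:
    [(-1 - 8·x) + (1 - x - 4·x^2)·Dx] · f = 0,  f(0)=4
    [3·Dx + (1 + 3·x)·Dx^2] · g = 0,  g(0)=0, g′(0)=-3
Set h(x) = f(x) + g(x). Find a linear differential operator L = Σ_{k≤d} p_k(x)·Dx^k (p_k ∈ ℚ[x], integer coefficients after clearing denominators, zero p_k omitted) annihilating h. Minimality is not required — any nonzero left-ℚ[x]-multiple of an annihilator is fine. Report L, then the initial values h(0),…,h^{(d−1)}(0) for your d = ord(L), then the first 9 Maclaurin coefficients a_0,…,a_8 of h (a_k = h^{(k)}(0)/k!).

f: a_k = 4, 4, 20, 36, 116, 260, 724, 1764, 4660, …
g: a_k = 0, -3, 9/2, -9, 81/4, -243/5, 243/2, -2187/7, 6561/8, …
Sum ⇒ L₀ = lclm(L_f,L_g) in ℚ(x)⟨Dx⟩.
L = (342 + 2178·x + 6624·x^2 + 6336·x^3 + 6912·x^4)·Dx + (36 + 696·x + 4356·x^2 + 10176·x^3 + 12960·x^4 + 11520·x^5)·Dx^2 + (-13 - 101·x - 191·x^2 + 225·x^3 + 1440·x^4 + 2928·x^5 + 2304·x^6)·Dx^3  (order 3).
h: a_k = 4, 1, 49/2, 27, 545/4, 1057/5, 1691/2, 10161/7, 43841/8, …
ICs: h(0) = 4, h′(0) = 1, h′′(0) = 49.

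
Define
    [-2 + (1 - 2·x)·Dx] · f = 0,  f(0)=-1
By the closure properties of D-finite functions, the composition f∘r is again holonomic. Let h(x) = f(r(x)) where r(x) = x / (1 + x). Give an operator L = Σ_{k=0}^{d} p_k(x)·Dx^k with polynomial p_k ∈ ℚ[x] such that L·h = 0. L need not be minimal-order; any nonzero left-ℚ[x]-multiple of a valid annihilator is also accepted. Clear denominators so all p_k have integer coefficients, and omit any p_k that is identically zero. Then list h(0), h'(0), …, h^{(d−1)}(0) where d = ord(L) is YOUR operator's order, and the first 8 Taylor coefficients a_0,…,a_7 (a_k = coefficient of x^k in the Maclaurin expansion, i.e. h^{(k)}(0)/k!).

L = 2 + (-1 + x^2)·Dx  (order 1).
h: a_k = -1, -2, -2, -2, -2, -2, -2, -2, …
ICs: h(0) = -1.

f: a_k = -1, -2, -4, -8, -16, -32, -64, -128, …
L₀ from L_f via x↦r, Dx↦r'^{-1}Dx.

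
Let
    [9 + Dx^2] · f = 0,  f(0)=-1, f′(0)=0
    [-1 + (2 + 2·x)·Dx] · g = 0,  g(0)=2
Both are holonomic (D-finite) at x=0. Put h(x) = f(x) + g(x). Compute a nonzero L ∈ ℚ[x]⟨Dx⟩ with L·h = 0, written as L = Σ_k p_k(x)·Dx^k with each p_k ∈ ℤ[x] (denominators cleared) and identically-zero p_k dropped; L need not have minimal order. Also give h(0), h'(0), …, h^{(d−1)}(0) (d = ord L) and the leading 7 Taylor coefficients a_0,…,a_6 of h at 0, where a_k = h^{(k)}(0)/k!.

L = (-351 - 648·x - 324·x^2) + (630 + 1926·x + 1944·x^2 + 648·x^3)·Dx + (-39 - 72·x - 36·x^2)·Dx^2 + (70 + 214·x + 216·x^2 + 72·x^3)·Dx^3  (order 3).
h: a_k = 1, 1, 17/4, 1/8, -221/64, 7/128, 2487/2560, …
ICs: h(0) = 1, h′(0) = 1, h′′(0) = 17/2.

f: a_k = -1, 0, 9/2, 0, -27/8, 0, 81/80, …
g: a_k = 2, 1, -1/4, 1/8, -5/64, 7/128, -21/512, …
L₀ := lclm(L_f,L_g); ord L₀ ≤ 2+1.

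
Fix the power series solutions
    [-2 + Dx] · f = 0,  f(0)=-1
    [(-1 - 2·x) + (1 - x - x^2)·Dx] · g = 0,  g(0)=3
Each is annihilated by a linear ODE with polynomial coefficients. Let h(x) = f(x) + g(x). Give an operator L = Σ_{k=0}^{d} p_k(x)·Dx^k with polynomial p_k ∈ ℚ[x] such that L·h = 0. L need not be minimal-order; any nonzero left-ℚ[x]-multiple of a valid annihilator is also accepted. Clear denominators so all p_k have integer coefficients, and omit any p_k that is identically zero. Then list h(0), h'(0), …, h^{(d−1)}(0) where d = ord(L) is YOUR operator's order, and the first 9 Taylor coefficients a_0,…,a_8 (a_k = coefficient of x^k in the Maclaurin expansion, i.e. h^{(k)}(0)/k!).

L = (4 + 8·x + 24·x^2 + 8·x^3) + (-14·x - 10·x^2 + 8·x^3 + 4·x^4)·Dx + (-1 + 5·x - x^2 - 6·x^3 - 2·x^4)·Dx^2  (order 2).
h: a_k = 2, 1, 4, 23/3, 43/3, 356/15, 1751/45, 19837/315, 32128/315, …
ICs: h(0) = 2, h′(0) = 1.

f: a_k = -1, -2, -2, -4/3, -2/3, -4/15, -4/45, -8/315, -2/315, …
g: a_k = 3, 3, 6, 9, 15, 24, 39, 63, 102, …
f+g: L₀ = lclm(L_f,L_g), ord ≤ 1+1.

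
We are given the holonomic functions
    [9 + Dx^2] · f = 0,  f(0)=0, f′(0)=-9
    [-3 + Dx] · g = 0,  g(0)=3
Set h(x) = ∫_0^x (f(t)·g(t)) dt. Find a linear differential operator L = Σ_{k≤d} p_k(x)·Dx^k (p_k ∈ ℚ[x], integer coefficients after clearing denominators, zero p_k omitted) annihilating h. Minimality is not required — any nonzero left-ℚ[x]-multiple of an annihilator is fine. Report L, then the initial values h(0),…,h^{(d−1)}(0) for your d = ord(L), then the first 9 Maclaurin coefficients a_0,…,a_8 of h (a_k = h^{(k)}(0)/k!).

L = 18·Dx - 6·Dx^2 + Dx^3  (order 3).
h: a_k = 0, 0, -27/2, -27, -81/4, 0, 243/20, 729/70, 2187/560, …
ICs: h(0) = 0, h′(0) = 0, h′′(0) = -27.

f: a_k = 0, -9, 0, 27/2, 0, -243/40, 0, 729/560, 0, …
g: a_k = 3, 9, 27/2, 27/2, 81/8, 243/40, 243/80, 729/560, 2187/4480, …
Product ⇒ symmetric product L₀, ord ≤ 2.
Integrate: L := L₀·Dx.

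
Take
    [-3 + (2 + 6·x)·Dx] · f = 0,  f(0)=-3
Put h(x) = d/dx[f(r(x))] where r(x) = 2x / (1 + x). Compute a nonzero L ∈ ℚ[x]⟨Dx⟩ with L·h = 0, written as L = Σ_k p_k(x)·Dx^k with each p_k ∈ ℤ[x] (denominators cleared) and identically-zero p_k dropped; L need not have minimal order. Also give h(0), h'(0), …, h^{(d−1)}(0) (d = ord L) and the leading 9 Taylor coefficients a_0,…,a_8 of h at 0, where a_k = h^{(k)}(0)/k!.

f: a_k = -3, -9/2, 27/8, -81/16, 1215/128, -5103/256, 45927/1024, -216513/2048, 8444007/32768, …
h₀=f(r): pull back L_f along r ⇒ L₀.
h₀' ⇒ L via d/dx closure of L₀.
L = (-5 - 14·x) + (-1 - 8·x - 7·x^2)·Dx  (order 1).
h: a_k = -9, 45, -459/2, 2583/2, -62055/8, 386883/8, -4934475/16, 31944663/16, -1672293843/128, …
ICs: h(0) = -9.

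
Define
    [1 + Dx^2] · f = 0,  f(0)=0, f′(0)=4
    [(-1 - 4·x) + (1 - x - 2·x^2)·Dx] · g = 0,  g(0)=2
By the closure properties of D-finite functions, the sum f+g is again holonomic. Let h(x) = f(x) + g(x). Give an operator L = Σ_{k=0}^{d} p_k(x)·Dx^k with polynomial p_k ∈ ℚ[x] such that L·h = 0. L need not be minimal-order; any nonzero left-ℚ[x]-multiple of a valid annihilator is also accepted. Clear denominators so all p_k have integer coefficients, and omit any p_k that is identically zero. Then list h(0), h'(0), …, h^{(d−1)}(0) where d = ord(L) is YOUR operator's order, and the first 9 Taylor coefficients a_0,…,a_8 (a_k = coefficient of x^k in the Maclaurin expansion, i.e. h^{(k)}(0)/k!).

f: a_k = 0, 4, 0, -2/3, 0, 1/30, 0, -1/1260, 0, …
g: a_k = 2, 2, 6, 10, 22, 42, 86, 170, 342, …
h₀=f+g: left-lcm gives L₀, ord ≤ 3.
L = (-31 - 146·x - 133·x^2 - 184·x^3 - 20·x^4 - 16·x^5) + (7 + 3·x - 3·x^2 - 37·x^3 - 42·x^4 - 12·x^5 - 8·x^6)·Dx + (-31 - 146·x - 133·x^2 - 184·x^3 - 20·x^4 - 16·x^5)·Dx^2 + (7 + 3·x - 3·x^2 - 37·x^3 - 42·x^4 - 12·x^5 - 8·x^6)·Dx^3  (order 3).
h: a_k = 2, 6, 6, 28/3, 22, 1261/30, 86, 214199/1260, 342, …
ICs: h(0) = 2, h′(0) = 6, h′′(0) = 12.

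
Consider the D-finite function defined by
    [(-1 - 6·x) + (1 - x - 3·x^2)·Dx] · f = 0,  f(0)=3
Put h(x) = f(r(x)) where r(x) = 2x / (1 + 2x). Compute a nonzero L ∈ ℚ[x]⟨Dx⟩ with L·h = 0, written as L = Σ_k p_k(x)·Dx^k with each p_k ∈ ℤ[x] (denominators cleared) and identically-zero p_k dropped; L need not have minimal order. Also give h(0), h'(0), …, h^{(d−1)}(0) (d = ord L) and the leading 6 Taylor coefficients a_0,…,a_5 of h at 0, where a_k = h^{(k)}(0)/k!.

f: a_k = 3, 3, 12, 21, 57, 120, …
Substitute x→r, Dx→(1/r')Dx; clear ⇒ L₀.
L = (2 + 28·x) + (-1 - 4·x + 8·x^2 + 24·x^3)·Dx  (order 1).
h: a_k = 3, 6, 36, 0, 432, -864, …
ICs: h(0) = 3.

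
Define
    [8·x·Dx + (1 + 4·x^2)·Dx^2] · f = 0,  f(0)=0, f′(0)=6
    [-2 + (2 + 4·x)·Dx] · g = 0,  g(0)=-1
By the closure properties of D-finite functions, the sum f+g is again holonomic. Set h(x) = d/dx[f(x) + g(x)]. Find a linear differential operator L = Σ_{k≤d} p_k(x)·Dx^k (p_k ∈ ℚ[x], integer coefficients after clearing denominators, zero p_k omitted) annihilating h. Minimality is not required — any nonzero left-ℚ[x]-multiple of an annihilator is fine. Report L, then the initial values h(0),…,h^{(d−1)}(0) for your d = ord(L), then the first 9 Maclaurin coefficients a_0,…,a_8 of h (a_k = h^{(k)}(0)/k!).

L = (-8 - 40·x + 96·x^2 + 96·x^3) + (-11 - 32·x + 40·x^2 + 384·x^3 + 336·x^4)·Dx + (-1 + 6·x + 24·x^2 + 48·x^3 + 112·x^4 + 96·x^5)·Dx^2  (order 2).
h: a_k = 5, 1, -51/2, 5/2, 733/8, 63/8, -6375/16, 429/16, 190173/128, …
ICs: h(0) = 5, h′(0) = 1.

f: a_k = 0, 6, 0, -8, 0, 96/5, 0, -384/7, 0, …
g: a_k = -1, -1, 1/2, -1/2, 5/8, -7/8, 21/16, -33/16, 429/128, …
Sum ⇒ L₀ = lclm(L_f,L_g) in ℚ(x)⟨Dx⟩.
Differentiate: ansatz ord ≤ ord L₀ ⇒ L.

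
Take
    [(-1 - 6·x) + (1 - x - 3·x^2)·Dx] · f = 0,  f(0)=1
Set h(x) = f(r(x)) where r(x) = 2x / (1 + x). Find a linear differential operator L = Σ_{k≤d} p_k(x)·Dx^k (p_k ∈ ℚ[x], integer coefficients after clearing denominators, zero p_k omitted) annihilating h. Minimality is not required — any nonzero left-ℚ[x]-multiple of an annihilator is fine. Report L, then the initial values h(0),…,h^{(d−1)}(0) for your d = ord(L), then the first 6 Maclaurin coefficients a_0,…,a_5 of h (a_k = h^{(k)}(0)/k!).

f: a_k = 1, 1, 4, 7, 19, 40, …
h₀=f(r): pull back L_f along r ⇒ L₀.
L = (2 + 26·x) + (-1 - x + 13·x^2 + 13·x^3)·Dx  (order 1).
h: a_k = 1, 2, 14, 26, 182, 338, …
ICs: h(0) = 1.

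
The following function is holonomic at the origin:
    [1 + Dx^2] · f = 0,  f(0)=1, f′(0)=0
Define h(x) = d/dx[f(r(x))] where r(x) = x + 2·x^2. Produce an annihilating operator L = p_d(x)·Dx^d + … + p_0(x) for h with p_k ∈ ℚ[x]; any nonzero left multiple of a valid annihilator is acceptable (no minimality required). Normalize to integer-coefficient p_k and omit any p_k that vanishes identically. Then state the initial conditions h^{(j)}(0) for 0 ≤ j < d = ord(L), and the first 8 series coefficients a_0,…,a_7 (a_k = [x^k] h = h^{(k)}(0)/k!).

f: a_k = 1, 0, -1/2, 0, 1/24, 0, -1/720, 0, …
h₀=f(r): pull back L_f along r ⇒ L₀.
Derive L from L₀ (diff closure).
L = (49 + 16·x + 96·x^2 + 256·x^3 + 256·x^4) + (-12 - 48·x)·Dx + (1 + 8·x + 16·x^2)·Dx^2  (order 2).
h: a_k = 0, -1, -6, -47/6, 5/3, 719/120, 553/60, 23521/5040, …
ICs: h(0) = 0, h′(0) = -1.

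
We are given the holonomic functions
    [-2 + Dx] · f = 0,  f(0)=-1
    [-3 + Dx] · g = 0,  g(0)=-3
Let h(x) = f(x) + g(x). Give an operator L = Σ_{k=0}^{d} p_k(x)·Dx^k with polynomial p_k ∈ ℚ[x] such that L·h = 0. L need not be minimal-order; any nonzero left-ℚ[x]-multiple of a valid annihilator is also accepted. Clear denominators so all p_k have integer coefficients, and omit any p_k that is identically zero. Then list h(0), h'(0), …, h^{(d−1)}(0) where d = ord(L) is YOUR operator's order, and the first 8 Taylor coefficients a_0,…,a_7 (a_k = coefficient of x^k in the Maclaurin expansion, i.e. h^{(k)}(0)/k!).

f: a_k = -1, -2, -2, -4/3, -2/3, -4/15, -4/45, -8/315, …
g: a_k = -3, -9, -27/2, -27/2, -81/8, -243/40, -243/80, -729/560, …
L₀ := lclm(L_f,L_g); ord L₀ ≤ 1+1.
L = 6 - 5·Dx + Dx^2  (order 2).
h: a_k = -4, -11, -31/2, -89/6, -259/24, -761/120, -2251/720, -6689/5040, …
ICs: h(0) = -4, h′(0) = -11.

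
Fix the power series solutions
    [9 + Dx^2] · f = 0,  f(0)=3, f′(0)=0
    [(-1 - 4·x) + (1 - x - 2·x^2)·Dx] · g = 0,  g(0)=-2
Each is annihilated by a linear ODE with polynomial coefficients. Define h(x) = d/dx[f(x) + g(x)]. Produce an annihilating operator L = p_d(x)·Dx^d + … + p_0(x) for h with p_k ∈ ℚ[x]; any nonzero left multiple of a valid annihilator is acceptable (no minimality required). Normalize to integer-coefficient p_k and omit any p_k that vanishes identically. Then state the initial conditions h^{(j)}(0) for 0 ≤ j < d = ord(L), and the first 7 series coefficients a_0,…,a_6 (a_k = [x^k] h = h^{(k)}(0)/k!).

f: a_k = 3, 0, -27/2, 0, 81/8, 0, -243/80, …
g: a_k = -2, -2, -6, -10, -22, -42, -86, …
Sum ⇒ L₀ = lclm(L_f,L_g) in ℚ(x)⟨Dx⟩.
Differentiate: ansatz ord ≤ ord L₀ ⇒ L.
L = (954 + 3600·x + 8154·x^2 + 4140·x^3 + 5760·x^4 + 3888·x^5 + 2592·x^6) + (-117 - 369·x + 585·x^2 + 747·x^3 + 90·x^4 + 828·x^5 + 1512·x^6 + 864·x^7)·Dx + (106 + 400·x + 906·x^2 + 460·x^3 + 640·x^4 + 432·x^5 + 288·x^6)·Dx^2 + (-13 - 41·x + 65·x^2 + 83·x^3 + 10·x^4 + 92·x^5 + 168·x^6 + 96·x^7)·Dx^3  (order 3).
h: a_k = -2, -39, -30, -95/2, -210, -21369/40, -1190, …
ICs: h(0) = -2, h′(0) = -39, h′′(0) = -60.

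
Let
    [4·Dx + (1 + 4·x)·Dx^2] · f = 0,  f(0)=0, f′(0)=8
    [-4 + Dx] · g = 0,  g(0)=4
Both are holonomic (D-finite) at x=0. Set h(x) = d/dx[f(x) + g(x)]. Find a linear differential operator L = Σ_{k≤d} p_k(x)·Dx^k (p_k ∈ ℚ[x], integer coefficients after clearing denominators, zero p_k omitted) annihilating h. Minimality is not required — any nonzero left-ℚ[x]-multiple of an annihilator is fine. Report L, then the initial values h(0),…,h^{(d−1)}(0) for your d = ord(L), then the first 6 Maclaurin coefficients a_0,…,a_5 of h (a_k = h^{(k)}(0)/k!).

L = (-24 - 32·x) + (2 - 16·x - 32·x^2)·Dx + (1 + 6·x + 8·x^2)·Dx^2  (order 2).
h: a_k = 24, 32, 256, -1024/3, 6656/3, -120832/15, …
ICs: h(0) = 24, h′(0) = 32.

f: a_k = 0, 8, -16, 128/3, -128, 2048/5, …
g: a_k = 4, 16, 32, 128/3, 128/3, 512/15, …
L₀ := lclm(L_f,L_g); ord L₀ ≤ 2+1.
h=h₀': d/dx-closure on L₀ ⇒ L.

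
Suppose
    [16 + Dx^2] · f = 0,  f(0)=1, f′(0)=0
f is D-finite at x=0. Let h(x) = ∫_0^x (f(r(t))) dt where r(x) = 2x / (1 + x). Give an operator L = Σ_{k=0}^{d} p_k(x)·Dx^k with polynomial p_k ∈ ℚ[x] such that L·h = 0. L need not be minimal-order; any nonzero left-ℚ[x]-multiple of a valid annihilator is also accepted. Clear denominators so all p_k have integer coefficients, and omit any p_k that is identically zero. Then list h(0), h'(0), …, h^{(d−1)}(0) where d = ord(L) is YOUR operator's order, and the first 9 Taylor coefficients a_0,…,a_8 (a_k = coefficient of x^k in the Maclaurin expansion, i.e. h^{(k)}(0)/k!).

f: a_k = 1, 0, -8, 0, 32/3, 0, -256/45, 0, 512/315, …
L₀ from L_f via x↦r, Dx↦r'^{-1}Dx.
h=∫h₀ ⇒ L = L₀·Dx.
L = 64·Dx + (2 + 6·x + 6·x^2 + 2·x^3)·Dx^2 + (1 + 4·x + 6·x^2 + 4·x^3 + x^4)·Dx^3  (order 3).
h: a_k = 0, 1, 0, -32/3, 16, 224/15, -832/9, 53216/315, -648/5, …
ICs: h(0) = 0, h′(0) = 1, h′′(0) = 0.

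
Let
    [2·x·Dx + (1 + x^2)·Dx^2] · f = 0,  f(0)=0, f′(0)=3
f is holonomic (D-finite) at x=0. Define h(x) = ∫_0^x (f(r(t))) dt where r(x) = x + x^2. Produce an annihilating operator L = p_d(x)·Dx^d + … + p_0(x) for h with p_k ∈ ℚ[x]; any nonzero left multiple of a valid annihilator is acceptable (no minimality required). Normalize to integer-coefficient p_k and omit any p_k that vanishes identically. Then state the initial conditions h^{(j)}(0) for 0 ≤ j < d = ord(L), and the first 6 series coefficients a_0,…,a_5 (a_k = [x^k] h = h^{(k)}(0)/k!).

L = (-2 + 2·x + 8·x^2 + 12·x^3 + 6·x^4)·Dx^2 + (1 + 2·x + x^2 + 4·x^3 + 5·x^4 + 2·x^5)·Dx^3  (order 3).
h: a_k = 0, 0, 3/2, 1, -1/4, -3/5, …
ICs: h(0) = 0, h′(0) = 0, h′′(0) = 3.

f: a_k = 0, 3, 0, -1, 0, 3/5, …
Change of var in L_f (x↦r) gives L₀.
h=∫h₀ ⇒ L = L₀·Dx.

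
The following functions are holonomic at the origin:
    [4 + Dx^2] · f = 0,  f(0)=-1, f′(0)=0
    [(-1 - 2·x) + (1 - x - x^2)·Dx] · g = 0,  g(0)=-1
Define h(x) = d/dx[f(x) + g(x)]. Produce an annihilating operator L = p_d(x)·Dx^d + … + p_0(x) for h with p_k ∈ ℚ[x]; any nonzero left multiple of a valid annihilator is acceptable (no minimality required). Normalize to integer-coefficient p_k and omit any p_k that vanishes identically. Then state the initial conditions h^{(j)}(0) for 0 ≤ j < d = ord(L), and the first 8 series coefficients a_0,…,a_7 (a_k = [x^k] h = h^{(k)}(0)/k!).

L = (272 + 704·x + 880·x^2 + 400·x^3 + 320·x^4 + 144·x^5 + 48·x^6) + (-44 - 52·x + 108·x^2 + 80·x^3 + 40·x^4 + 72·x^5 + 56·x^6 + 16·x^7)·Dx + (68 + 176·x + 220·x^2 + 100·x^3 + 80·x^4 + 36·x^5 + 12·x^6)·Dx^2 + (-11 - 13·x + 27·x^2 + 20·x^3 + 10·x^4 + 18·x^5 + 14·x^6 + 4·x^7)·Dx^3  (order 3).
h: a_k = -1, 0, -9, -68/3, -40, -1162/15, -147, -85696/315, …
ICs: h(0) = -1, h′(0) = 0, h′′(0) = -18.

f: a_k = -1, 0, 2, 0, -2/3, 0, 4/45, 0, …
g: a_k = -1, -1, -2, -3, -5, -8, -13, -21, …
Weyl lclm of L_f,L_g ⇒ L₀ (ord ≤ 3).
h=h₀': d/dx-closure on L₀ ⇒ L.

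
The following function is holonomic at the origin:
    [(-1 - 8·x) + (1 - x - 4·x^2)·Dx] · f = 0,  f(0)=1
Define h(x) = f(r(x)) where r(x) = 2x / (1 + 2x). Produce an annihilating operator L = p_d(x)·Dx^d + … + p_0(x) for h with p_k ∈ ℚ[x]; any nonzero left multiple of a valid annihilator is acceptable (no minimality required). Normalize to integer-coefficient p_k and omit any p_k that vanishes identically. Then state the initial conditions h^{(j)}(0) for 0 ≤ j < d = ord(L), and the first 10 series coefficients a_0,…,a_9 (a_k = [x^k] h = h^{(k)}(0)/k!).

f: a_k = 1, 1, 5, 9, 29, 65, 181, 441, 1165, 2929, …
h₀=f(r): pull back L_f along r ⇒ L₀.
L = (2 + 36·x) + (-1 - 4·x + 12·x^2 + 32·x^3)·Dx  (order 1).
h: a_k = 1, 2, 16, 0, 256, -512, 5120, -18432, 118784, -532480, …
ICs: h(0) = 1.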